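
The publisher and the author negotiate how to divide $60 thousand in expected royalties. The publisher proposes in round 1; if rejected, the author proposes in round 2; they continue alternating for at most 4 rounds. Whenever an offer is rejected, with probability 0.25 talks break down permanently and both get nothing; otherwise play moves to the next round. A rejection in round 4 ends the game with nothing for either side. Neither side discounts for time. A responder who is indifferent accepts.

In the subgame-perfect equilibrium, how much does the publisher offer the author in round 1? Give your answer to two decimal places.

36.56

Round 4 (the author proposes): the publisher will accept anything ≥ 0, so the author offers 0 and keeps 60.
Round 3 (the publisher proposes): rejecting gives the author an expected 0.75 × 60 = 45. The publisher offers 45 and keeps 60 − 45 = 15.
Round 2 (the author proposes): rejecting gives the publisher an expected 0.75 × 15 = 11.25, so the author offers 11.25, keeping 48.75.
Round 1 (the publisher proposes): rejecting gives the author an expected 0.75 × 48.75 = 36.5625. The publisher offers 36.5625 and keeps 60 − 36.5625 = 23.4375.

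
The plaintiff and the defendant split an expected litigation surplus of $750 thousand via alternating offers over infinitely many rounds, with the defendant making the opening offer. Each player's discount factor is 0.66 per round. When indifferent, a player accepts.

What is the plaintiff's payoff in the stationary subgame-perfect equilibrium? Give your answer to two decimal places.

In a stationary SPE each proposer offers the other exactly their discounted continuation value.
If the defendant keeps x when proposing and the plaintiff keeps y when proposing, then x = 750 − 0.66y and y = 750 − 0.66x.
Solving: x = 750(1 − 0.66) / (1 − 0.66·0.66) = 255 / 0.5644 ≈ 451.8072.
The plaintiff gets 750 − 451.8072 ≈ 298.1928.

298.19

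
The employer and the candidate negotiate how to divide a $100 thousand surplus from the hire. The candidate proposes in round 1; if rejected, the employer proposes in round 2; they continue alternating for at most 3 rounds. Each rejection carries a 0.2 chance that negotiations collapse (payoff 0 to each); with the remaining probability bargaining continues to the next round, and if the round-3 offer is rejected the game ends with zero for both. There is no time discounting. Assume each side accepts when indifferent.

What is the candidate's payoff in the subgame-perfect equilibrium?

Round 3 (the candidate proposes): rejection yields 0 for the employer; the candidate offers 0 and keeps 100.
Round 2 (the employer proposes): rejecting gives the candidate an expected 0.8 × 100 = 80. The employer offers 80 and keeps 100 − 80 = 20.
Round 1 (the candidate proposes): rejecting gives the employer an expected 0.8 × 20 = 16. The candidate offers 16 and keeps 100 − 16 = 84.

84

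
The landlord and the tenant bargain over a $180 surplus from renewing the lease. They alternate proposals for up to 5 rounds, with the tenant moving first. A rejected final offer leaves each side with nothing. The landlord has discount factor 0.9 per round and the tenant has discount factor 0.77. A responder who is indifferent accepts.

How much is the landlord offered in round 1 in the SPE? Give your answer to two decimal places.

Round 5 (the tenant proposes): rejection yields 0 for the landlord; the tenant offers 0 and keeps 180.
Round 4 (the landlord proposes): the tenant can get 180 next round, worth 0.77 × 180 = 138.6 now, so the landlord offers 138.6, keeping 41.4.
Round 3 (the tenant proposes): the landlord can get 41.4 next round, worth 0.9 × 41.4 = 37.26 now. The tenant offers 37.26 and keeps 180 − 37.26 = 142.74.
Round 2 (the landlord proposes): the tenant can get 142.74 next round, worth 0.77 × 142.74 = 109.9098 now; the landlord offers that and keeps 70.0902.
Round 1 (the tenant proposes): the landlord can get 70.0902 next round, worth 0.9 × 70.0902 = 63.08118 now; the tenant offers that and keeps 116.91882.

63.08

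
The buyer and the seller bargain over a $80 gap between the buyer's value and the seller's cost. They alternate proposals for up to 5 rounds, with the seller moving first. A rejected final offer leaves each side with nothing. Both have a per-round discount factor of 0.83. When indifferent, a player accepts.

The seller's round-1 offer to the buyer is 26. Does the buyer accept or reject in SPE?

Accept

Round 5 (the seller proposes): the buyer will accept anything ≥ 0, so the seller offers 0 and keeps 80.
Round 4 (the buyer proposes): the seller can get 80 next round, worth 0.83 × 80 = 66.4 now; the buyer offers that and keeps 13.6.
Round 3 (the seller proposes): the buyer can get 13.6 next round, worth 0.83 × 13.6 = 11.288 now. The seller offers 11.288 and keeps 80 − 11.288 = 68.712.
Round 2 (the buyer proposes): the seller can get 68.712 next round, worth 0.83 × 68.712 = 57.03096 now; the buyer offers that and keeps 22.96904.
So by rejecting in round 1, the buyer gets 22.96904 next round, worth 0.83 × 22.96904 = 19.0643032 now.
Offer 26 ≥ 19.0643032, so the buyer accepts.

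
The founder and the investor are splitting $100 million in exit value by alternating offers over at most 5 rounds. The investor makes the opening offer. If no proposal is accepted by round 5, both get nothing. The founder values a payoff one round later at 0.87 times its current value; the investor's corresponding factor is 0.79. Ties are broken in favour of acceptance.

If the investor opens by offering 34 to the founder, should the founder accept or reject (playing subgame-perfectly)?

Accept

Round 5 (the investor proposes): the founder will accept anything ≥ 0, so the investor offers 0 and keeps 100.
Round 4 (the founder proposes): the investor can get 100 next round, worth 0.79 × 100 = 79 now, so the founder offers 79, keeping 21.
Round 3 (the investor proposes): the founder can get 21 next round, worth 0.87 × 21 = 18.27 now, so the investor offers 18.27, keeping 81.73.
Round 2 (the founder proposes): the investor can get 81.73 next round, worth 0.79 × 81.73 = 64.5667 now, so the founder offers 64.5667, keeping 35.4333.
So by rejecting in round 1, the founder gets 35.4333 next round, worth 0.87 × 35.4333 = 30.826971 now.
Offer 34 ≥ 30.826971, so the founder accepts.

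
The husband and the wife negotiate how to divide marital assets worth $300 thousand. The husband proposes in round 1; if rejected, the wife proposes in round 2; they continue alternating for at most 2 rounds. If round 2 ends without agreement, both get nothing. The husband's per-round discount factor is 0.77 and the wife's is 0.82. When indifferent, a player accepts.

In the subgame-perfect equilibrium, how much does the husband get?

Solve by backward induction from round 2.
Round 2 (the wife proposes): the husband will accept anything ≥ 0, so the wife offers 0 and keeps 300.
Round 1 (the husband proposes): the wife can get 300 next round, worth 0.82 × 300 = 246 now; the husband offers that and keeps 54.

54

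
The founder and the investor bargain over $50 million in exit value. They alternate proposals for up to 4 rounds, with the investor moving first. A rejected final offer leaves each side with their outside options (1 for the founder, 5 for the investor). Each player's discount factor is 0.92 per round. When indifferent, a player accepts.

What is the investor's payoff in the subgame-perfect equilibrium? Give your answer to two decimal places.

11.28

Round 4 (the founder proposes): the investor gets 5 if talks fail, so the founder offers 5 and keeps 45.
Round 3 (the investor proposes): the founder can get 45 next round, worth 0.92 × 45 = 41.4 now. The investor offers 41.4 and keeps 50 − 41.4 = 8.6.
Round 2 (the founder proposes): the investor can get 8.6 next round, worth 0.92 × 8.6 = 7.912 now, so the founder offers 7.912, keeping 42.088.
Round 1 (the investor proposes): the founder can get 42.088 next round, worth 0.92 × 42.088 = 38.72096 now, so the investor offers 38.72096, keeping 11.27904.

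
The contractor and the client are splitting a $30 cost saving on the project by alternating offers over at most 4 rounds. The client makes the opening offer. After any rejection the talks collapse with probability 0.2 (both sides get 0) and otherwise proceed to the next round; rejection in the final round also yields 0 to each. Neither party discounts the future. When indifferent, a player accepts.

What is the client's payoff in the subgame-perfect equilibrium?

By backward induction:
Round 4 (the contractor proposes): the client will accept anything ≥ 0, so the contractor offers 0 and keeps 30.
Round 3 (the client proposes): rejecting gives the contractor an expected 0.8 × 30 = 24. The client offers 24 and keeps 30 − 24 = 6.
Round 2 (the contractor proposes): rejecting gives the client an expected 0.8 × 6 = 4.8, so the contractor offers 4.8, keeping 25.2.
Round 1 (the client proposes): rejecting gives the contractor an expected 0.8 × 25.2 = 20.16. The client offers 20.16 and keeps 30 − 20.16 = 9.84.

9.84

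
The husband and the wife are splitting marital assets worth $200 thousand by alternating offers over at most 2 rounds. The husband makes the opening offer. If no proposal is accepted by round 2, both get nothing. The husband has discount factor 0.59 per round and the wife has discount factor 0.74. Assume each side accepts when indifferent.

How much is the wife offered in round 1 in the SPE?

148

By backward induction:
Round 2 (the wife proposes): the husband will accept anything ≥ 0, so the wife offers 0 and keeps 200.
Round 1 (the husband proposes): the wife can get 200 next round, worth 0.74 × 200 = 148 now, so the husband offers 148, keeping 52.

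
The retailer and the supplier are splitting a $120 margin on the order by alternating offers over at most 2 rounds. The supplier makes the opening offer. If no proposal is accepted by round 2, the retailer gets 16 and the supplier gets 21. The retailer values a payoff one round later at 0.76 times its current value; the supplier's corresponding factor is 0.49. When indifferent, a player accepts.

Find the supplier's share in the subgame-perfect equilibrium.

Work backward from the last round.
Round 2 (the retailer proposes): the supplier gets 21 if talks fail, so the retailer offers 21 and keeps 99.
Round 1 (the supplier proposes): the retailer can get 99 next round, worth 0.76 × 99 = 75.24 now; the supplier offers that and keeps 44.76.

44.76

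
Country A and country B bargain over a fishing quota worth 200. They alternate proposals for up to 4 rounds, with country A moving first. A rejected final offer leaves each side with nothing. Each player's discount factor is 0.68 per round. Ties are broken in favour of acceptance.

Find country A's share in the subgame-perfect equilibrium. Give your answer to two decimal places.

93.59

Round 4 (country B proposes): rejection yields 0 for country A; country B offers 0 and keeps 200.
Round 3 (country A proposes): country B can get 200 next round, worth 0.68 × 200 = 136 now. Country A offers 136 and keeps 200 − 136 = 64.
Round 2 (country B proposes): country A can get 64 next round, worth 0.68 × 64 = 43.52 now. Country B offers 43.52 and keeps 200 − 43.52 = 156.48.
Round 1 (country A proposes): country B can get 156.48 next round, worth 0.68 × 156.48 = 106.4064 now, so country A offers 106.4064, keeping 93.5936.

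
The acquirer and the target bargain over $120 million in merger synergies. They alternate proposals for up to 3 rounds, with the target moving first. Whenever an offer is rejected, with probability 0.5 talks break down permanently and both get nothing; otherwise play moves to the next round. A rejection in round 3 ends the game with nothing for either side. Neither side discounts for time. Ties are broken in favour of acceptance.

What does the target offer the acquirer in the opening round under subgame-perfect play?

Round 3 (the target proposes): the acquirer will accept anything ≥ 0, so the target offers 0 and keeps 120.
Round 2 (the acquirer proposes): rejecting gives the target an expected 0.5 × 120 = 60, so the acquirer offers 60, keeping 60.
Round 1 (the target proposes): rejecting gives the acquirer an expected 0.5 × 60 = 30. The target offers 30 and keeps 120 − 30 = 90.

30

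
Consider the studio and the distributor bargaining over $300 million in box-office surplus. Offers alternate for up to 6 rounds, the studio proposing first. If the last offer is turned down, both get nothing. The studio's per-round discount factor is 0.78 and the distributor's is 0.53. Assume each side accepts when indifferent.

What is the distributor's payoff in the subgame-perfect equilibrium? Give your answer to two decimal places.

76.61

By backward induction:
Round 6 (the distributor proposes): the studio will accept anything ≥ 0, so the distributor offers 0 and keeps 300.
Round 5 (the studio proposes): the distributor can get 300 next round, worth 0.53 × 300 = 159 now, so the studio offers 159, keeping 141.
Round 4 (the distributor proposes): the studio can get 141 next round, worth 0.78 × 141 = 109.98 now; the distributor offers that and keeps 190.02.
Round 3 (the studio proposes): the distributor can get 190.02 next round, worth 0.53 × 190.02 = 100.7106 now, so the studio offers 100.7106, keeping 199.2894.
Round 2 (the distributor proposes): the studio can get 199.2894 next round, worth 0.78 × 199.2894 = 155.445732 now, so the distributor offers 155.445732, keeping 144.554268.
Round 1 (the studio proposes): the distributor can get 144.554268 next round, worth 0.53 × 144.554268 = 76.61376204 now, so the studio offers 76.61376204, keeping 223.38623796.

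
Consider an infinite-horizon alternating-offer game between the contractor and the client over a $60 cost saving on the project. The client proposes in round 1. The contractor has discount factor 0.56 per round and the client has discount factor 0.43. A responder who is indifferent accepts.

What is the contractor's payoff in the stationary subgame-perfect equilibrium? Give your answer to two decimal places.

Let x be the client's share when the client proposes and y be the contractor's share when the contractor proposes.
The contractor accepts iff offered ≥ 0.56·y, so x = 60 − 0.56y. Symmetrically y = 60 − 0.43x.
Substituting: x = 60 − 0.56(60 − 0.43x), giving x(1 − 0.43·0.56) = 60(1 − 0.56).
So x = 60 × 0.44 / 0.7592 ≈ 34.7734, and the contractor receives 60 − x ≈ 25.2266.

25.23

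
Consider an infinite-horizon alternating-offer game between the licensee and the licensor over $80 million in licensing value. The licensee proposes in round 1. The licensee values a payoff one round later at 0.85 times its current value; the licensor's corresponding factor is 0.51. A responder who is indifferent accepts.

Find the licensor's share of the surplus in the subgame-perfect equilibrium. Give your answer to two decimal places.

When the licensee proposes, the licensor accepts any offer worth at least 0.51 times what the licensor would get by proposing next round; and vice versa.
This gives x = 80 − 0.51y and y = 80 − 0.85x, where x and y are each side's share when it proposes.
Hence (1 − 0.51·0.85)x = 80(1 − 0.51), i.e. 0.5665·x = 39.2.
x ≈ 69.1968; the licensor's share is 80 − x ≈ 10.8032.

10.80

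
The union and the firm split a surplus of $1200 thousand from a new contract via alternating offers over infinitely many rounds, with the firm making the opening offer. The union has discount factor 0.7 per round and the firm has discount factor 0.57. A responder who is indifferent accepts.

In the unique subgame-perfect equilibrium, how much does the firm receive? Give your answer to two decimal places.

599.00

In a stationary SPE each proposer offers the other exactly their discounted continuation value.
If the firm keeps x when proposing and the union keeps y when proposing, then x = 1200 − 0.7y and y = 1200 − 0.57x.
Solving: x = 1200(1 − 0.7) / (1 − 0.57·0.7) = 360 / 0.601 ≈ 599.0017.
The union gets 1200 − 599.0017 ≈ 600.9983.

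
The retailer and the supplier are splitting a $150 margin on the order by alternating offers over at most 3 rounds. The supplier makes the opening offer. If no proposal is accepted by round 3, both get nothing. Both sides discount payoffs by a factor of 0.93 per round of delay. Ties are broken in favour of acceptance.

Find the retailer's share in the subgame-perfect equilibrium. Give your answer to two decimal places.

9.77

Round 3 (the supplier proposes): rejection yields 0 for the retailer; the supplier offers 0 and keeps 150.
Round 2 (the retailer proposes): the supplier can get 150 next round, worth 0.93 × 150 = 139.5 now; the retailer offers that and keeps 10.5.
Round 1 (the supplier proposes): the retailer can get 10.5 next round, worth 0.93 × 10.5 = 9.765 now. The supplier offers 9.765 and keeps 150 − 9.765 = 140.235.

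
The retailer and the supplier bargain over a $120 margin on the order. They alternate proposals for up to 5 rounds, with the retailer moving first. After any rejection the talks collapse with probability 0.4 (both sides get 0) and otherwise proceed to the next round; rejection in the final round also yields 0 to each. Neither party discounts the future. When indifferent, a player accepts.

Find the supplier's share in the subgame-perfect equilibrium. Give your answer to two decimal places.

39.17

By backward induction:
Round 5 (the retailer proposes): the supplier will accept anything ≥ 0, so the retailer offers 0 and keeps 120.
Round 4 (the supplier proposes): rejecting gives the retailer an expected 0.6 × 120 = 72; the supplier offers that and keeps 48.
Round 3 (the retailer proposes): rejecting gives the supplier an expected 0.6 × 48 = 28.8; the retailer offers that and keeps 91.2.
Round 2 (the supplier proposes): rejecting gives the retailer an expected 0.6 × 91.2 = 54.72, so the supplier offers 54.72, keeping 65.28.
Round 1 (the retailer proposes): rejecting gives the supplier an expected 0.6 × 65.28 = 39.168; the retailer offers that and keeps 80.832.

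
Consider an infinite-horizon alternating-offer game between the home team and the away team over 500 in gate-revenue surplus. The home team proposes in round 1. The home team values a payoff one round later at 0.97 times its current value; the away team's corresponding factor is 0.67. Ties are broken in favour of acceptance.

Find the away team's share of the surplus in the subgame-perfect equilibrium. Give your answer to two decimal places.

Let x be the home team's share when the home team proposes and y be the away team's share when the away team proposes.
The away team accepts iff offered ≥ 0.67·y, so x = 500 − 0.67y. Symmetrically y = 500 − 0.97x.
Substituting: x = 500 − 0.67(500 − 0.97x), giving x(1 − 0.97·0.67) = 500(1 − 0.67).
So x = 500 × 0.33 / 0.3501 ≈ 471.2939, and the away team receives 500 − x ≈ 28.7061.

28.71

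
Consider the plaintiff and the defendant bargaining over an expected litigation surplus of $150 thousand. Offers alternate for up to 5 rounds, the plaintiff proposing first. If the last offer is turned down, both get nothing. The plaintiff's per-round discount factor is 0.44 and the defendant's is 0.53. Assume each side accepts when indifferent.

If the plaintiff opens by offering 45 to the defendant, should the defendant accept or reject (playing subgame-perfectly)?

Reject

Round 5 (the plaintiff proposes): the defendant will accept anything ≥ 0, so the plaintiff offers 0 and keeps 150.
Round 4 (the defendant proposes): the plaintiff can get 150 next round, worth 0.44 × 150 = 66 now; the defendant offers that and keeps 84.
Round 3 (the plaintiff proposes): the defendant can get 84 next round, worth 0.53 × 84 = 44.52 now, so the plaintiff offers 44.52, keeping 105.48.
Round 2 (the defendant proposes): the plaintiff can get 105.48 next round, worth 0.44 × 105.48 = 46.4112 now; the defendant offers that and keeps 103.5888.
So by rejecting in round 1, the defendant gets 103.5888 next round, worth 0.53 × 103.5888 = 54.902064 now.
Offer 45 < 54.902064, so the defendant rejects.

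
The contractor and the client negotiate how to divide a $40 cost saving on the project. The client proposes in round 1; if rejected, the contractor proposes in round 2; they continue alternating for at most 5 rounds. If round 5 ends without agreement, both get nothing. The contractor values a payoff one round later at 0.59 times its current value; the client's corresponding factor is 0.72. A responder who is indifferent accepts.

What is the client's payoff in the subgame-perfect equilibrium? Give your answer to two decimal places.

30.58

Round 5 (the client proposes): rejection yields 0 for the contractor; the client offers 0 and keeps 40.
Round 4 (the contractor proposes): the client can get 40 next round, worth 0.72 × 40 = 28.8 now. The contractor offers 28.8 and keeps 40 − 28.8 = 11.2.
Round 3 (the client proposes): the contractor can get 11.2 next round, worth 0.59 × 11.2 = 6.608 now; the client offers that and keeps 33.392.
Round 2 (the contractor proposes): the client can get 33.392 next round, worth 0.72 × 33.392 = 24.04224 now, so the contractor offers 24.04224, keeping 15.95776.
Round 1 (the client proposes): the contractor can get 15.95776 next round, worth 0.59 × 15.95776 = 9.4150784 now; the client offers that and keeps 30.5849216.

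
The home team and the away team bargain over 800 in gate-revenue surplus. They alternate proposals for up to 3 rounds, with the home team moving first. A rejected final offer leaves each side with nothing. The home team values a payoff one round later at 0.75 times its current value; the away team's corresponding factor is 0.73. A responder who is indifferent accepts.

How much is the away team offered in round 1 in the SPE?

146

Round 3 (the home team proposes): rejection yields 0 for the away team; the home team offers 0 and keeps 800.
Round 2 (the away team proposes): the home team can get 800 next round, worth 0.75 × 800 = 600 now. The away team offers 600 and keeps 800 − 600 = 200.
Round 1 (the home team proposes): the away team can get 200 next round, worth 0.73 × 200 = 146 now, so the home team offers 146, keeping 654.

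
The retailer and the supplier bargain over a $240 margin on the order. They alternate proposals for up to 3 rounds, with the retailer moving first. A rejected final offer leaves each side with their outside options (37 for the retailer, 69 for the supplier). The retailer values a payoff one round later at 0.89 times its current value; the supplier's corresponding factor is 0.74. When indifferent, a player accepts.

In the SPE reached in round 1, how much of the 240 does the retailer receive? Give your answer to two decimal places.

175.02

Round 3 (the retailer proposes): the supplier gets 69 if talks fail, so the retailer offers 69 and keeps 171.
Round 2 (the supplier proposes): the retailer can get 171 next round, worth 0.89 × 171 = 152.19 now; the supplier offers that and keeps 87.81.
Round 1 (the retailer proposes): the supplier can get 87.81 next round, worth 0.74 × 87.81 = 64.9794 now; the retailer offers that and keeps 175.0206.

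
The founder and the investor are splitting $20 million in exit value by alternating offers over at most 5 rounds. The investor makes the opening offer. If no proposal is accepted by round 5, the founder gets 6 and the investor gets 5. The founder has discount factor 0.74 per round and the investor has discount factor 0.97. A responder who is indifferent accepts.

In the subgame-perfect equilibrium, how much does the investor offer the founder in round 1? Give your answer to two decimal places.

Round 5 (the investor proposes): the founder gets 6 if talks fail, so the investor offers 6 and keeps 14.
Round 4 (the founder proposes): the investor can get 14 next round, worth 0.97 × 14 = 13.58 now, so the founder offers 13.58, keeping 6.42.
Round 3 (the investor proposes): the founder can get 6.42 next round, worth 0.74 × 6.42 = 4.7508 now; the investor offers that and keeps 15.2492.
Round 2 (the founder proposes): the investor can get 15.2492 next round, worth 0.97 × 15.2492 = 14.791724 now; the founder offers that and keeps 5.208276.
Round 1 (the investor proposes): the founder can get 5.208276 next round, worth 0.74 × 5.208276 = 3.85412424 now. The investor offers 3.85412424 and keeps 20 − 3.85412424 = 16.14587576.

3.85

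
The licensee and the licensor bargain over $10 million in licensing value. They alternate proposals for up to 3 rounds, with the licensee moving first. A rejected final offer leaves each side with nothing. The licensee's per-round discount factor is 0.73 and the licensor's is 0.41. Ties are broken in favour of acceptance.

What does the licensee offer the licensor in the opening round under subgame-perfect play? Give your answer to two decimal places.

Round 3 (the licensee proposes): rejection yields 0 for the licensor; the licensee offers 0 and keeps 10.
Round 2 (the licensor proposes): the licensee can get 10 next round, worth 0.73 × 10 = 7.3 now, so the licensor offers 7.3, keeping 2.7.
Round 1 (the licensee proposes): the licensor can get 2.7 next round, worth 0.41 × 2.7 = 1.107 now; the licensee offers that and keeps 8.893.

1.11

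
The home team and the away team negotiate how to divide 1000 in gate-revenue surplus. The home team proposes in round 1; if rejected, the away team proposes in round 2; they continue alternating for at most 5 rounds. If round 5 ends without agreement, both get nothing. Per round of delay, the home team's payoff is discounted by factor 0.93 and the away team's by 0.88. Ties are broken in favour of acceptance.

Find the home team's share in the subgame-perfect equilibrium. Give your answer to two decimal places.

887.99

Round 5 (the home team proposes): rejection yields 0 for the away team; the home team offers 0 and keeps 1000.
Round 4 (the away team proposes): the home team can get 1000 next round, worth 0.93 × 1000 = 930 now; the away team offers that and keeps 70.
Round 3 (the home team proposes): the away team can get 70 next round, worth 0.88 × 70 = 61.6 now. The home team offers 61.6 and keeps 1000 − 61.6 = 938.4.
Round 2 (the away team proposes): the home team can get 938.4 next round, worth 0.93 × 938.4 = 872.712 now, so the away team offers 872.712, keeping 127.288.
Round 1 (the home team proposes): the away team can get 127.288 next round, worth 0.88 × 127.288 = 112.01344 now, so the home team offers 112.01344, keeping 887.98656.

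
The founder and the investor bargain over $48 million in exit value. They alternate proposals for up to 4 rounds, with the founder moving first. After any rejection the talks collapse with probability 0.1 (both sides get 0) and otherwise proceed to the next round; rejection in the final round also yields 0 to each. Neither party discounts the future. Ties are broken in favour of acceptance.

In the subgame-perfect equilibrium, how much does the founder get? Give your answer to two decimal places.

Round 4 (the investor proposes): rejection yields 0 for the founder; the investor offers 0 and keeps 48.
Round 3 (the founder proposes): rejecting gives the investor an expected 0.9 × 48 = 43.2. The founder offers 43.2 and keeps 48 − 43.2 = 4.8.
Round 2 (the investor proposes): rejecting gives the founder an expected 0.9 × 4.8 = 4.32, so the investor offers 4.32, keeping 43.68.
Round 1 (the founder proposes): rejecting gives the investor an expected 0.9 × 43.68 = 39.312, so the founder offers 39.312, keeping 8.688.

8.69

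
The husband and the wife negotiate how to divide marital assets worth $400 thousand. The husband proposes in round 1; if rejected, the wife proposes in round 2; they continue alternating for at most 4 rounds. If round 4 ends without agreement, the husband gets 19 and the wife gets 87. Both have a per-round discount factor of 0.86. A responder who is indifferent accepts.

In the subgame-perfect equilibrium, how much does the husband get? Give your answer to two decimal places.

109.50

Work backward from the last round.
Round 4 (the wife proposes): the husband gets 19 if talks fail, so the wife offers 19 and keeps 381.
Round 3 (the husband proposes): the wife can get 381 next round, worth 0.86 × 381 = 327.66 now; the husband offers that and keeps 72.34.
Round 2 (the wife proposes): the husband can get 72.34 next round, worth 0.86 × 72.34 = 62.2124 now; the wife offers that and keeps 337.7876.
Round 1 (the husband proposes): the wife can get 337.7876 next round, worth 0.86 × 337.7876 = 290.497336 now, so the husband offers 290.497336, keeping 109.502664.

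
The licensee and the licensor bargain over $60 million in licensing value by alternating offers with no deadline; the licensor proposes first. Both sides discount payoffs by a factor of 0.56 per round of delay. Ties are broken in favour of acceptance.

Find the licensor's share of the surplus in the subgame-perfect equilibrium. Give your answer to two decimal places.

In a stationary SPE each proposer offers the other exactly their discounted continuation value.
If the licensor keeps x when proposing and the licensee keeps y when proposing, then x = 60 − 0.56y and y = 60 − 0.56x.
Solving: x = 60(1 − 0.56) / (1 − 0.56·0.56) = 26.4 / 0.6864 ≈ 38.4615.
The licensee gets 60 − 38.4615 ≈ 21.5385.

38.46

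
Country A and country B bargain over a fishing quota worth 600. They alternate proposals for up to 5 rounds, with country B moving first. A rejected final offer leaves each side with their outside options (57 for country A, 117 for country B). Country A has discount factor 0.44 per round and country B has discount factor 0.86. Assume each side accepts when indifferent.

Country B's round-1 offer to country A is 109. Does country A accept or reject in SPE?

Round 5 (country B proposes): country A gets 57 if talks fail, so country B offers 57 and keeps 543.
Round 4 (country A proposes): country B can get 543 next round, worth 0.86 × 543 = 466.98 now. Country A offers 466.98 and keeps 600 − 466.98 = 133.02.
Round 3 (country B proposes): country A can get 133.02 next round, worth 0.44 × 133.02 = 58.5288 now, so country B offers 58.5288, keeping 541.4712.
Round 2 (country A proposes): country B can get 541.4712 next round, worth 0.86 × 541.4712 = 465.665232 now; country A offers that and keeps 134.334768.
So by rejecting in round 1, country A gets 134.334768 next round, worth 0.44 × 134.334768 = 59.10729792 now.
Offer 109 ≥ 59.10729792, so country A accepts.

Accept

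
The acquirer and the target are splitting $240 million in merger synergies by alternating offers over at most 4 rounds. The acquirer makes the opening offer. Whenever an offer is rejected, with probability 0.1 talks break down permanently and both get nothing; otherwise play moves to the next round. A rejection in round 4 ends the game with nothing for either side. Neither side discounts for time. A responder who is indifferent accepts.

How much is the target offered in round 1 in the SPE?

196.56

Round 4 (the target proposes): rejection yields 0 for the acquirer; the target offers 0 and keeps 240.
Round 3 (the acquirer proposes): rejecting gives the target an expected 0.9 × 240 = 216, so the acquirer offers 216, keeping 24.
Round 2 (the target proposes): rejecting gives the acquirer an expected 0.9 × 24 = 21.6. The target offers 21.6 and keeps 240 − 21.6 = 218.4.
Round 1 (the acquirer proposes): rejecting gives the target an expected 0.9 × 218.4 = 196.56; the acquirer offers that and keeps 43.44.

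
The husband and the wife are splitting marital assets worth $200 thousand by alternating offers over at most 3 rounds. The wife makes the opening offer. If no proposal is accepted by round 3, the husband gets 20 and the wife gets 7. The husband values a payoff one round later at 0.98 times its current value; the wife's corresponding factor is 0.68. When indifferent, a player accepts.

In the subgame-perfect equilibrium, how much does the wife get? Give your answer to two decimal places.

Solve by backward induction from round 3.
Round 3 (the wife proposes): the husband gets 20 if talks fail, so the wife offers 20 and keeps 180.
Round 2 (the husband proposes): the wife can get 180 next round, worth 0.68 × 180 = 122.4 now, so the husband offers 122.4, keeping 77.6.
Round 1 (the wife proposes): the husband can get 77.6 next round, worth 0.98 × 77.6 = 76.048 now, so the wife offers 76.048, keeping 123.952.

123.95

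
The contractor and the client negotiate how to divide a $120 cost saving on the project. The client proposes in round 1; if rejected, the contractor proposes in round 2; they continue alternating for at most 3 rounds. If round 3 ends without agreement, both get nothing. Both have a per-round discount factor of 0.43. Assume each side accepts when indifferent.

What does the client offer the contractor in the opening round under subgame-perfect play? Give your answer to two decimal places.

Round 3 (the client proposes): the contractor will accept anything ≥ 0, so the client offers 0 and keeps 120.
Round 2 (the contractor proposes): the client can get 120 next round, worth 0.43 × 120 = 51.6 now; the contractor offers that and keeps 68.4.
Round 1 (the client proposes): the contractor can get 68.4 next round, worth 0.43 × 68.4 = 29.412 now; the client offers that and keeps 90.588.

29.41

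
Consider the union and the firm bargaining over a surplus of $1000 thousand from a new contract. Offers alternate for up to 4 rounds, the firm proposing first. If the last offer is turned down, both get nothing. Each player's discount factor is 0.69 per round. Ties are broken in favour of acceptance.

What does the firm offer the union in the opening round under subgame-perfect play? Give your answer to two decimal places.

542.41

Round 4 (the union proposes): rejection yields 0 for the firm; the union offers 0 and keeps 1000.
Round 3 (the firm proposes): the union can get 1000 next round, worth 0.69 × 1000 = 690 now. The firm offers 690 and keeps 1000 − 690 = 310.
Round 2 (the union proposes): the firm can get 310 next round, worth 0.69 × 310 = 213.9 now. The union offers 213.9 and keeps 1000 − 213.9 = 786.1.
Round 1 (the firm proposes): the union can get 786.1 next round, worth 0.69 × 786.1 = 542.409 now; the firm offers that and keeps 457.591.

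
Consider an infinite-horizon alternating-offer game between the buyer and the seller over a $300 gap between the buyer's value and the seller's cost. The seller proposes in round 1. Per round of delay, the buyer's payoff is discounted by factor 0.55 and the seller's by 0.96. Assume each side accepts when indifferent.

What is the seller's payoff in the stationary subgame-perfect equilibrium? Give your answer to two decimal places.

286.02

In a stationary SPE each proposer offers the other exactly their discounted continuation value.
If the seller keeps x when proposing and the buyer keeps y when proposing, then x = 300 − 0.55y and y = 300 − 0.96x.
Solving: x = 300(1 − 0.55) / (1 − 0.96·0.55) = 135 / 0.472 ≈ 286.0169.
The buyer gets 300 − 286.0169 ≈ 13.9831.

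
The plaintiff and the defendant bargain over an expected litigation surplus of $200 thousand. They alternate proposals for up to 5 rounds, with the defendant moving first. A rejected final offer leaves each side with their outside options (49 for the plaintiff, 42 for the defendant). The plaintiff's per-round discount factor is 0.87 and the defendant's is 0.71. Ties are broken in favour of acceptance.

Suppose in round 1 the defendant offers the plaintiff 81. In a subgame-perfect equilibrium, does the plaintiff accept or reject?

Reject

Round 5 (the defendant proposes): the plaintiff gets 49 if talks fail, so the defendant offers 49 and keeps 151.
Round 4 (the plaintiff proposes): the defendant can get 151 next round, worth 0.71 × 151 = 107.21 now. The plaintiff offers 107.21 and keeps 200 − 107.21 = 92.79.
Round 3 (the defendant proposes): the plaintiff can get 92.79 next round, worth 0.87 × 92.79 = 80.7273 now; the defendant offers that and keeps 119.2727.
Round 2 (the plaintiff proposes): the defendant can get 119.2727 next round, worth 0.71 × 119.2727 = 84.683617 now; the plaintiff offers that and keeps 115.316383.
So by rejecting in round 1, the plaintiff gets 115.316383 next round, worth 0.87 × 115.316383 = 100.32525321 now.
Offer 81 < 100.32525321, so the plaintiff rejects.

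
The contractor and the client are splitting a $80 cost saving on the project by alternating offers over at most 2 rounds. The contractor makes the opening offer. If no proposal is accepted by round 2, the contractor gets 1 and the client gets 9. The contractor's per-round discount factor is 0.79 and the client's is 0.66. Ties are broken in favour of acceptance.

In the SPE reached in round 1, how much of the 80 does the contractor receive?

27.86

Work backward from the last round.
Round 2 (the client proposes): the contractor gets 1 if talks fail, so the client offers 1 and keeps 79.
Round 1 (the contractor proposes): the client can get 79 next round, worth 0.66 × 79 = 52.14 now. The contractor offers 52.14 and keeps 80 − 52.14 = 27.86.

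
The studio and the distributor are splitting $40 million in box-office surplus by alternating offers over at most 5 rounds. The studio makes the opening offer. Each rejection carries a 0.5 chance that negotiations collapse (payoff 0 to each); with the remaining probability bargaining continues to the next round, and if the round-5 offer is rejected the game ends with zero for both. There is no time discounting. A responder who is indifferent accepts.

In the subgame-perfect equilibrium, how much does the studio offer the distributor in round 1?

By backward induction:
Round 5 (the studio proposes): rejection yields 0 for the distributor; the studio offers 0 and keeps 40.
Round 4 (the distributor proposes): rejecting gives the studio an expected 0.5 × 40 = 20; the distributor offers that and keeps 20.
Round 3 (the studio proposes): rejecting gives the distributor an expected 0.5 × 20 = 10, so the studio offers 10, keeping 30.
Round 2 (the distributor proposes): rejecting gives the studio an expected 0.5 × 30 = 15, so the distributor offers 15, keeping 25.
Round 1 (the studio proposes): rejecting gives the distributor an expected 0.5 × 25 = 12.5, so the studio offers 12.5, keeping 27.5.

12.5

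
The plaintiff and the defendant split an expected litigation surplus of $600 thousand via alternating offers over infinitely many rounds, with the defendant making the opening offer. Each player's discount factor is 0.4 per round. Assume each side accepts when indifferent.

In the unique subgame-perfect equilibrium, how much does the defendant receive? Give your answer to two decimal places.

428.57

In a stationary SPE each proposer offers the other exactly their discounted continuation value.
If the defendant keeps x when proposing and the plaintiff keeps y when proposing, then x = 600 − 0.4y and y = 600 − 0.4x.
Solving: x = 600(1 − 0.4) / (1 − 0.4·0.4) = 360 / 0.84 ≈ 428.5714.
The plaintiff gets 600 − 428.5714 ≈ 171.4286.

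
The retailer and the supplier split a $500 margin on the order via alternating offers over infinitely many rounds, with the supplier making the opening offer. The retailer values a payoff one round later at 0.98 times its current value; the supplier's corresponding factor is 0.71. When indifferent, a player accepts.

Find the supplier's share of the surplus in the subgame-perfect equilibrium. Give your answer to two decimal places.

32.87

Let x be the supplier's share when the supplier proposes and y be the retailer's share when the retailer proposes.
The retailer accepts iff offered ≥ 0.98·y, so x = 500 − 0.98y. Symmetrically y = 500 − 0.71x.
Substituting: x = 500 − 0.98(500 − 0.71x), giving x(1 − 0.71·0.98) = 500(1 − 0.98).
So x = 500 × 0.02 / 0.3042 ≈ 32.8731, and the retailer receives 500 − x ≈ 467.1269.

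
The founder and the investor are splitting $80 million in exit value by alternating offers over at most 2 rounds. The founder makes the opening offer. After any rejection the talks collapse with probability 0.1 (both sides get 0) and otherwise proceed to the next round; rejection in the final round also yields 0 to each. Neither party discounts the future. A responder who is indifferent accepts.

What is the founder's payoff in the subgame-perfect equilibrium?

8

By backward induction:
Round 2 (the investor proposes): the founder will accept anything ≥ 0, so the investor offers 0 and keeps 80.
Round 1 (the founder proposes): rejecting gives the investor an expected 0.9 × 80 = 72. The founder offers 72 and keeps 80 − 72 = 8.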